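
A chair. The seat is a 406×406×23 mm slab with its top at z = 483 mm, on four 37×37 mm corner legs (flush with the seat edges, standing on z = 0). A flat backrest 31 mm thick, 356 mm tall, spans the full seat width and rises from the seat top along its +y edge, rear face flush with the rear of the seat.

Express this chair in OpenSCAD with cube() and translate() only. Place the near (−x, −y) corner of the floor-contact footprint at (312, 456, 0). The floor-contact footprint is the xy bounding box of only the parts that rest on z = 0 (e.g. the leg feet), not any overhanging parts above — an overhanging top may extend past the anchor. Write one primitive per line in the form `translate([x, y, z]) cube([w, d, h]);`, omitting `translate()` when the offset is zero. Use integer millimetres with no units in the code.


translate([312, 456, 460]) cube([406, 406, 23]);
translate([312, 456, 0]) cube([37, 37, 460]);
translate([681, 456, 0]) cube([37, 37, 460]);
translate([312, 825, 0]) cube([37, 37, 460]);
translate([681, 825, 0]) cube([37, 37, 460]);
translate([312, 831, 483]) cube([406, 31, 356]);


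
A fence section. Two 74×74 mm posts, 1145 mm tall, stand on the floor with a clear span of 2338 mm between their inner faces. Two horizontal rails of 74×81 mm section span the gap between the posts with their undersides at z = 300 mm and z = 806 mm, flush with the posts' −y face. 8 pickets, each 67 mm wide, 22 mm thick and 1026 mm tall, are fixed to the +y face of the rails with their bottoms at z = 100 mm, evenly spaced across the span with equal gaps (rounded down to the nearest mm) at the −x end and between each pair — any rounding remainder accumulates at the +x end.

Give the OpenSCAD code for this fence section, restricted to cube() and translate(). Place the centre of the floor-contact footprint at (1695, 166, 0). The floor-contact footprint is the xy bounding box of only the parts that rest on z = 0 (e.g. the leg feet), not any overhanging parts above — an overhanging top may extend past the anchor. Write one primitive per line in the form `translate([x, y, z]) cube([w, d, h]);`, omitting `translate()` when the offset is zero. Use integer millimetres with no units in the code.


translate([452, 129, 0]) cube([74, 74, 1145]);
translate([2864, 129, 0]) cube([74, 74, 1145]);
translate([526, 129, 300]) cube([2338, 74, 81]);
translate([526, 129, 806]) cube([2338, 74, 81]);
translate([726, 203, 100]) cube([67, 22, 1026]);
translate([993, 203, 100]) cube([67, 22, 1026]);
translate([1260, 203, 100]) cube([67, 22, 1026]);
translate([1527, 203, 100]) cube([67, 22, 1026]);
translate([1794, 203, 100]) cube([67, 22, 1026]);
translate([2061, 203, 100]) cube([67, 22, 1026]);
translate([2328, 203, 100]) cube([67, 22, 1026]);
translate([2595, 203, 100]) cube([67, 22, 1026]);


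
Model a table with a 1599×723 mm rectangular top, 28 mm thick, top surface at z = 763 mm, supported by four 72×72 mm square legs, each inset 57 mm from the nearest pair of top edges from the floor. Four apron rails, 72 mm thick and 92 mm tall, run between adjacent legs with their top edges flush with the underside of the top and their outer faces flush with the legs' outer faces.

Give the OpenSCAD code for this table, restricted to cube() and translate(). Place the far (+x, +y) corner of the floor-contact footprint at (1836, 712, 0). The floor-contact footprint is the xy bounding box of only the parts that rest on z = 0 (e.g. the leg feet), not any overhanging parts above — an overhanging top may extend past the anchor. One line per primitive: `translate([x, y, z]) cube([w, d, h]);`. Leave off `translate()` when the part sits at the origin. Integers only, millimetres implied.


translate([294, 46, 735]) cube([1599, 723, 28]);
translate([351, 103, 0]) cube([72, 72, 735]);
translate([1764, 103, 0]) cube([72, 72, 735]);
translate([351, 640, 0]) cube([72, 72, 735]);
translate([1764, 640, 0]) cube([72, 72, 735]);
translate([423, 103, 643]) cube([1341, 72, 92]);
translate([423, 640, 643]) cube([1341, 72, 92]);
translate([351, 175, 643]) cube([72, 465, 92]);
translate([1764, 175, 643]) cube([72, 465, 92]);


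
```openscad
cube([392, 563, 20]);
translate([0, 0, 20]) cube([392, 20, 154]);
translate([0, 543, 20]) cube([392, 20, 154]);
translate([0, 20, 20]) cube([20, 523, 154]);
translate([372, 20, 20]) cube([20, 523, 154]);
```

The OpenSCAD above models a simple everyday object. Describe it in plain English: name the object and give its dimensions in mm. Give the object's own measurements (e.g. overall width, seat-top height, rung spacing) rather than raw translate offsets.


An open-topped rectangular box: outside dimensions 392×563×174 mm, with a uniform wall and base thickness of 20 mm. The base is a full 392×563 slab on the floor; four walls sit on top of the base. The front and back walls (the −y and +y sides) span the full width; the two side walls fit between them.


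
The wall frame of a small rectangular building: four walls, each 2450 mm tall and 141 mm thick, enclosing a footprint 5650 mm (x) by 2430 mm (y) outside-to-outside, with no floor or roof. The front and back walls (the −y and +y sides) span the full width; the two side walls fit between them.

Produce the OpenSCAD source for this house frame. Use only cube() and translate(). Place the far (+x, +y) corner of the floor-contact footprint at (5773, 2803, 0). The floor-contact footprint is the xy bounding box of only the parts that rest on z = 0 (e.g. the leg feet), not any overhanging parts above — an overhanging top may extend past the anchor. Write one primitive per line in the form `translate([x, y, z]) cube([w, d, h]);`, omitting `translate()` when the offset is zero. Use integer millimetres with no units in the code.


translate([123, 373, 0]) cube([5650, 141, 2450]);
translate([123, 2662, 0]) cube([5650, 141, 2450]);
translate([123, 514, 0]) cube([141, 2148, 2450]);
translate([5632, 514, 0]) cube([141, 2148, 2450]);


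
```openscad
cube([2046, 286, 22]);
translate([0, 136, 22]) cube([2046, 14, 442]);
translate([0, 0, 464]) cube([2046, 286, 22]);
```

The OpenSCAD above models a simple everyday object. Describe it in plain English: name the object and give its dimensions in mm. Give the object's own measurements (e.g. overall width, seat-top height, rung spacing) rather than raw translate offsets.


An I-beam lying along x, 2046 mm long. Overall section height 486 mm. Two flanges 286 mm wide (y) and 22 mm thick, one on the floor and one at the top; a web 14 mm thick runs between them, centred on the flange width.


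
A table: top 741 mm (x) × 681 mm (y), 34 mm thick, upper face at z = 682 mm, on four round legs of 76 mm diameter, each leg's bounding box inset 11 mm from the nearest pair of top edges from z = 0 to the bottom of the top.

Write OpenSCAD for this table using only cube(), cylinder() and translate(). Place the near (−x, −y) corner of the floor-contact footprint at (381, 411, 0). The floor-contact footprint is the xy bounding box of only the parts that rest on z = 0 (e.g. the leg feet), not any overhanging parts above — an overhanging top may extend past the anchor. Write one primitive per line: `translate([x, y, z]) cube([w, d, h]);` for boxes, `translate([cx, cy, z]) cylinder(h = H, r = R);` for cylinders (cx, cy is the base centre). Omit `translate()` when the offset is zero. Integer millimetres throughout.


// leg_h = 682 - 34 = 648
translate([370, 400, 648]) cube([741, 681, 34]);
translate([419, 449, 0]) cylinder(h = 648, r = 38);
translate([1062, 449, 0]) cylinder(h = 648, r = 38);
translate([419, 1032, 0]) cylinder(h = 648, r = 38);
translate([1062, 1032, 0]) cylinder(h = 648, r = 38);


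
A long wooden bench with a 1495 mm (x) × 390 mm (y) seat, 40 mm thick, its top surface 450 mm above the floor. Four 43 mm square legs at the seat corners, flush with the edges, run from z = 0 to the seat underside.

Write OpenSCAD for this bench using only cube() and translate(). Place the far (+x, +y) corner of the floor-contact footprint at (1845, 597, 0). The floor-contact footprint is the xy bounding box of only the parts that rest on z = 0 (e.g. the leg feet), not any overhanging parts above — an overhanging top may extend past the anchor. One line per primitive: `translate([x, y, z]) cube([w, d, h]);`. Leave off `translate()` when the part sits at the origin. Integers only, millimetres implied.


translate([350, 207, 410]) cube([1495, 390, 40]);
translate([350, 207, 0]) cube([43, 43, 410]);
translate([350, 554, 0]) cube([43, 43, 410]);
translate([1802, 207, 0]) cube([43, 43, 410]);
translate([1802, 554, 0]) cube([43, 43, 410]);


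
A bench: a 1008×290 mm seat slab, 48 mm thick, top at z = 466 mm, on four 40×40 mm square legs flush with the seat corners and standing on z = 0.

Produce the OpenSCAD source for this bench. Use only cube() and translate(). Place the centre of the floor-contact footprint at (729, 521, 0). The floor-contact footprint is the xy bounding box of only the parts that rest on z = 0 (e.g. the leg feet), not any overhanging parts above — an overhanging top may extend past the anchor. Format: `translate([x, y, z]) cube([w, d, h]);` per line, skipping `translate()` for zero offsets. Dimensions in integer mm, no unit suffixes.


translate([225, 376, 418]) cube([1008, 290, 48]);
translate([225, 376, 0]) cube([40, 40, 418]);
translate([225, 626, 0]) cube([40, 40, 418]);
translate([1193, 376, 0]) cube([40, 40, 418]);
translate([1193, 626, 0]) cube([40, 40, 418]);


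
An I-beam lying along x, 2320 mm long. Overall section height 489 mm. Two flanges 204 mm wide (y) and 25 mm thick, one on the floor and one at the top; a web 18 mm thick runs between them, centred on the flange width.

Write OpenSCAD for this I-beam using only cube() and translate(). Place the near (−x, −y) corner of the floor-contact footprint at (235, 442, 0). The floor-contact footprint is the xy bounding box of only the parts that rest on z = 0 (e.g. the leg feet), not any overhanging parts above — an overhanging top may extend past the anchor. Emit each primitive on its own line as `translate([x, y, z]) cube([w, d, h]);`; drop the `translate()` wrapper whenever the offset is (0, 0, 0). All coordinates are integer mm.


translate([235, 442, 0]) cube([2320, 204, 25]);
translate([235, 535, 25]) cube([2320, 18, 439]);
translate([235, 442, 464]) cube([2320, 204, 25]);


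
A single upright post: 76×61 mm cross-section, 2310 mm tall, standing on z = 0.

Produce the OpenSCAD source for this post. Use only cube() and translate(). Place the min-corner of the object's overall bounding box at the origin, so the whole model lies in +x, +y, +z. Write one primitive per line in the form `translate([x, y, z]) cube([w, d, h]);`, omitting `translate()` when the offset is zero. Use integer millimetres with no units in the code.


cube([76, 61, 2310]);


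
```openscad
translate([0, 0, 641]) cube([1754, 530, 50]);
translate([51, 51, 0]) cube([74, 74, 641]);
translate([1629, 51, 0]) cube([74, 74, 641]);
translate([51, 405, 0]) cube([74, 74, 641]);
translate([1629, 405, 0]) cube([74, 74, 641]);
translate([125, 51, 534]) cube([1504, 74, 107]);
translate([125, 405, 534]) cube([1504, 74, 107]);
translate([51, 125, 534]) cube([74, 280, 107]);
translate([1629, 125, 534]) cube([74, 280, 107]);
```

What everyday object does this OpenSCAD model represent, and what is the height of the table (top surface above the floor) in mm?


A table. The table height is 691 mm.

A 1754×530×50 slab sits at z = 641 on four 74 mm square posts — a table. The top surface is at 641 + 50 = 691 mm.


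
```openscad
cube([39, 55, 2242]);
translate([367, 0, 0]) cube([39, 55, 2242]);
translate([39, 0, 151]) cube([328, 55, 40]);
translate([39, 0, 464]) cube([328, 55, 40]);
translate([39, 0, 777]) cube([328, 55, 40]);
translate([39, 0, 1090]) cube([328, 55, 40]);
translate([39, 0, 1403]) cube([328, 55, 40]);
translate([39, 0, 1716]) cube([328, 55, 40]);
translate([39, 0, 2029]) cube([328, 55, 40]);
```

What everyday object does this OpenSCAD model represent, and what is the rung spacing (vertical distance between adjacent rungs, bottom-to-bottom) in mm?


A ladder. The rung spacing is 313 mm.

Two tall 39×55 posts with 7 short bars between them — a ladder. Adjacent rungs sit at z = 151 and z = 464, so the spacing is 464 − 151 = 313 mm.


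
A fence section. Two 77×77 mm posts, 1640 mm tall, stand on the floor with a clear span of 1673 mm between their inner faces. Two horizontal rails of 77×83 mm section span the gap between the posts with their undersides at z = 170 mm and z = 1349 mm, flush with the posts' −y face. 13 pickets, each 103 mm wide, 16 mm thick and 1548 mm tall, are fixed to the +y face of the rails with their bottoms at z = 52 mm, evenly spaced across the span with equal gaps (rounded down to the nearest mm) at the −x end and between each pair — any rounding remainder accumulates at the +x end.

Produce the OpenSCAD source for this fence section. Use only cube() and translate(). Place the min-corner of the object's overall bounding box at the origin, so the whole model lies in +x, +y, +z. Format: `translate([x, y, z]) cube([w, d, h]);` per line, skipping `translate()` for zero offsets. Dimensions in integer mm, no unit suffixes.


cube([77, 77, 1640]);
translate([1750, 0, 0]) cube([77, 77, 1640]);
translate([77, 0, 170]) cube([1673, 77, 83]);
translate([77, 0, 1349]) cube([1673, 77, 83]);
translate([100, 77, 52]) cube([103, 16, 1548]);
translate([226, 77, 52]) cube([103, 16, 1548]);
translate([352, 77, 52]) cube([103, 16, 1548]);
translate([478, 77, 52]) cube([103, 16, 1548]);
translate([604, 77, 52]) cube([103, 16, 1548]);
translate([730, 77, 52]) cube([103, 16, 1548]);
translate([856, 77, 52]) cube([103, 16, 1548]);
translate([982, 77, 52]) cube([103, 16, 1548]);
translate([1108, 77, 52]) cube([103, 16, 1548]);
translate([1234, 77, 52]) cube([103, 16, 1548]);
translate([1360, 77, 52]) cube([103, 16, 1548]);
translate([1486, 77, 52]) cube([103, 16, 1548]);
translate([1612, 77, 52]) cube([103, 16, 1548]);


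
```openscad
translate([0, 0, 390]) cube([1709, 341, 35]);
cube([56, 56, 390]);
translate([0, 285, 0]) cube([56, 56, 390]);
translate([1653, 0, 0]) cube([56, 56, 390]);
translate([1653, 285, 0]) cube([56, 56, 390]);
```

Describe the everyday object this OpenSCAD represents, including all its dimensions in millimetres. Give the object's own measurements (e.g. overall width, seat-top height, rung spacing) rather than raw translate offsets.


A long wooden bench with a 1709 mm (x) × 341 mm (y) seat, 35 mm thick, its top surface 425 mm above the floor. Four 56 mm square legs at the seat corners, flush with the edges, run from z = 0 to the seat underside.


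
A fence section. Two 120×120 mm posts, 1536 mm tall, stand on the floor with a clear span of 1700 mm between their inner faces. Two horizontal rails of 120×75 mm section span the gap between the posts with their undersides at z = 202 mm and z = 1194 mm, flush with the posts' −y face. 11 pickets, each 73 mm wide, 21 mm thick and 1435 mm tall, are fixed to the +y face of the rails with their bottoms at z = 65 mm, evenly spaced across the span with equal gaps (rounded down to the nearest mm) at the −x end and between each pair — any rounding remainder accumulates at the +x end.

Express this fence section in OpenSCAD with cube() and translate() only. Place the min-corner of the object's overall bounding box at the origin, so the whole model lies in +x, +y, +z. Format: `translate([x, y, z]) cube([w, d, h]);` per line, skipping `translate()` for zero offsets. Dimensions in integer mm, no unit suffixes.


cube([120, 120, 1536]);
translate([1820, 0, 0]) cube([120, 120, 1536]);
translate([120, 0, 202]) cube([1700, 120, 75]);
translate([120, 0, 1194]) cube([1700, 120, 75]);
translate([194, 120, 65]) cube([73, 21, 1435]);
translate([341, 120, 65]) cube([73, 21, 1435]);
translate([488, 120, 65]) cube([73, 21, 1435]);
translate([635, 120, 65]) cube([73, 21, 1435]);
translate([782, 120, 65]) cube([73, 21, 1435]);
translate([929, 120, 65]) cube([73, 21, 1435]);
translate([1076, 120, 65]) cube([73, 21, 1435]);
translate([1223, 120, 65]) cube([73, 21, 1435]);
translate([1370, 120, 65]) cube([73, 21, 1435]);
translate([1517, 120, 65]) cube([73, 21, 1435]);
translate([1664, 120, 65]) cube([73, 21, 1435]);


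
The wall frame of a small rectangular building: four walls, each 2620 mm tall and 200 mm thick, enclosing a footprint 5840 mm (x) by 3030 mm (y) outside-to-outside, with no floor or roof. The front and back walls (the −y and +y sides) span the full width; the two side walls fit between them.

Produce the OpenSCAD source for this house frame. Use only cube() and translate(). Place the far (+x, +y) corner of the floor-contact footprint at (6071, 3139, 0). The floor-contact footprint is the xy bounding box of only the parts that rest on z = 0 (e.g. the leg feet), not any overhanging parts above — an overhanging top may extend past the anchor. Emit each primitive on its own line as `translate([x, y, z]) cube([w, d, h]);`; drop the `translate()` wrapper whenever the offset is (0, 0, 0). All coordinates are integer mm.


translate([231, 109, 0]) cube([5840, 200, 2620]);
translate([231, 2939, 0]) cube([5840, 200, 2620]);
translate([231, 309, 0]) cube([200, 2630, 2620]);
translate([5871, 309, 0]) cube([200, 2630, 2620]);


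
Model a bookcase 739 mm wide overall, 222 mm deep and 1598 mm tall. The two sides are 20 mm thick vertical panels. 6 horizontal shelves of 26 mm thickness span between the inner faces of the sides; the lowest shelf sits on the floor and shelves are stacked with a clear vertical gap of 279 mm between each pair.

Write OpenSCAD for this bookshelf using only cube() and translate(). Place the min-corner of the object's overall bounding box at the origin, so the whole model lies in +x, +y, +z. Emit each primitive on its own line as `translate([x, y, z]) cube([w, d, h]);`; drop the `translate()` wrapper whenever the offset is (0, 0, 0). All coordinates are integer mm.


cube([20, 222, 1598]);
translate([719, 0, 0]) cube([20, 222, 1598]);
translate([20, 0, 0]) cube([699, 222, 26]);
translate([20, 0, 305]) cube([699, 222, 26]);
translate([20, 0, 610]) cube([699, 222, 26]);
translate([20, 0, 915]) cube([699, 222, 26]);
translate([20, 0, 1220]) cube([699, 222, 26]);
translate([20, 0, 1525]) cube([699, 222, 26]);


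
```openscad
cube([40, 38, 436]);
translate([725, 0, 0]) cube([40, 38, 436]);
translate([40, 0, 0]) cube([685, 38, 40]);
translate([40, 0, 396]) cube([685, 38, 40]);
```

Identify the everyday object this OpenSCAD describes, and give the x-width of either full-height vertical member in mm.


A picture frame. The border width is 40 mm.

Four thin pieces enclosing a rectangular opening — a picture frame. The two full-height stiles are 436 mm tall; the top rail sits at z = 396 and is 40 mm tall, so the border above the opening is 436 − 396 = 40 mm, matching the stile x-width.


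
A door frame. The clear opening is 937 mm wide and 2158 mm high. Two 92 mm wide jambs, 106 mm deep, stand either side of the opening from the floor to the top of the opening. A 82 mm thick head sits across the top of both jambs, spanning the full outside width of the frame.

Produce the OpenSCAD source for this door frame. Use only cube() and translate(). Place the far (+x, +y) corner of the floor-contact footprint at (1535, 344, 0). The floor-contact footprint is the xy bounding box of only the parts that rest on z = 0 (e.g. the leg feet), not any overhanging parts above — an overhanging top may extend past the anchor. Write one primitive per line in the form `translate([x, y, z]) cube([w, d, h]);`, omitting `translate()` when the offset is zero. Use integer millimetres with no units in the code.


translate([414, 238, 0]) cube([92, 106, 2158]);
translate([1443, 238, 0]) cube([92, 106, 2158]);
translate([414, 238, 2158]) cube([1121, 106, 82]);


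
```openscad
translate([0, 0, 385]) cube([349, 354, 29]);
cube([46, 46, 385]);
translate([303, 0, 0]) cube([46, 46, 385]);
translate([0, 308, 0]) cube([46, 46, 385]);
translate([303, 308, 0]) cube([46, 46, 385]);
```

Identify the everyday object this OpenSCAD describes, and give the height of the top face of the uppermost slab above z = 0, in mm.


A stool. The seat height is 414 mm.

A 349×354×29 slab at z = 385 on four corner posts — a stool. The seat top is 385 + 29 = 414 mm.


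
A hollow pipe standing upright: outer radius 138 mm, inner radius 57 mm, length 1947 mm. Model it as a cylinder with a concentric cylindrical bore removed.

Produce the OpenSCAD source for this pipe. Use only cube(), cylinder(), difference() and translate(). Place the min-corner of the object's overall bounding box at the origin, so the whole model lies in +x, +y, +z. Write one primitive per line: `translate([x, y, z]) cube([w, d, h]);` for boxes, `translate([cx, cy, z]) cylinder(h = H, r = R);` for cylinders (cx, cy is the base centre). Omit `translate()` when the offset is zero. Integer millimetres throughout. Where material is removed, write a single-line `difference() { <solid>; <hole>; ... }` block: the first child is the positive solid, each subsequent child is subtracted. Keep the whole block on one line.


difference() { translate([138, 138, 0]) cylinder(h = 1947, r = 138); translate([138, 138, 0]) cylinder(h = 1947, r = 57); }


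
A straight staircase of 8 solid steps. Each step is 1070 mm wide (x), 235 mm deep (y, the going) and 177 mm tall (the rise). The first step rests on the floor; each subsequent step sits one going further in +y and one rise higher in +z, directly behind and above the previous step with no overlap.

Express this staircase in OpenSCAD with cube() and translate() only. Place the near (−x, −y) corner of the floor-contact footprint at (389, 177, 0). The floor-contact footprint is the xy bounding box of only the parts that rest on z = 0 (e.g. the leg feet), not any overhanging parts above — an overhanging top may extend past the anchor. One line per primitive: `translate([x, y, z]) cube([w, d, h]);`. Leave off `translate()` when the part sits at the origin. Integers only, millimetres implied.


translate([389, 177, 0]) cube([1070, 235, 177]);
translate([389, 412, 177]) cube([1070, 235, 177]);
translate([389, 647, 354]) cube([1070, 235, 177]);
translate([389, 882, 531]) cube([1070, 235, 177]);
translate([389, 1117, 708]) cube([1070, 235, 177]);
translate([389, 1352, 885]) cube([1070, 235, 177]);
translate([389, 1587, 1062]) cube([1070, 235, 177]);
translate([389, 1822, 1239]) cube([1070, 235, 177]);


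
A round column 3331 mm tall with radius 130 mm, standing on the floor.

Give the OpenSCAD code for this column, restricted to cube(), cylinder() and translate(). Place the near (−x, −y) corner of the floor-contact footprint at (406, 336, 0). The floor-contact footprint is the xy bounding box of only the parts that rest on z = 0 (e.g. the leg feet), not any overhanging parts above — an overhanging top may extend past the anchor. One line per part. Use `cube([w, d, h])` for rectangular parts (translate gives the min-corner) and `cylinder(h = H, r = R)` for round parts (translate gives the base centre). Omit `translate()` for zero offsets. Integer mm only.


translate([536, 466, 0]) cylinder(h = 3331, r = 130);


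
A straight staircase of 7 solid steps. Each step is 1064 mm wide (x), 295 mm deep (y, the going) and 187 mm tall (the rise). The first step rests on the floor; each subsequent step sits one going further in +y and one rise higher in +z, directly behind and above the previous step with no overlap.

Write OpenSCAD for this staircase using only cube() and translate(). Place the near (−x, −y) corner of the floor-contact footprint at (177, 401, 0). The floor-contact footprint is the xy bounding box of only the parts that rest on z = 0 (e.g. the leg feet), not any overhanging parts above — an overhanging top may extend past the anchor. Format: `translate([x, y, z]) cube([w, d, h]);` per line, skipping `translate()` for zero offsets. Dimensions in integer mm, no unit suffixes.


translate([177, 401, 0]) cube([1064, 295, 187]);
translate([177, 696, 187]) cube([1064, 295, 187]);
translate([177, 991, 374]) cube([1064, 295, 187]);
translate([177, 1286, 561]) cube([1064, 295, 187]);
translate([177, 1581, 748]) cube([1064, 295, 187]);
translate([177, 1876, 935]) cube([1064, 295, 187]);
translate([177, 2171, 1122]) cube([1064, 295, 187]);


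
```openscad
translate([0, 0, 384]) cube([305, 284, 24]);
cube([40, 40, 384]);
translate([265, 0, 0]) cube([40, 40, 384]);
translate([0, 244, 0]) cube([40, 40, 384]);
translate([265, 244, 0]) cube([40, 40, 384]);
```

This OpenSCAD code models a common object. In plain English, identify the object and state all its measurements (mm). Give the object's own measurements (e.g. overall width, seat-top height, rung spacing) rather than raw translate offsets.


A simple wooden stool: a rectangular seat 305 mm (x) by 284 mm (y), 24 mm thick, top face at z = 408 mm, on four square legs, each 40×40 mm in cross-section. The legs rest on z = 0, each flush with a corner of the seat.


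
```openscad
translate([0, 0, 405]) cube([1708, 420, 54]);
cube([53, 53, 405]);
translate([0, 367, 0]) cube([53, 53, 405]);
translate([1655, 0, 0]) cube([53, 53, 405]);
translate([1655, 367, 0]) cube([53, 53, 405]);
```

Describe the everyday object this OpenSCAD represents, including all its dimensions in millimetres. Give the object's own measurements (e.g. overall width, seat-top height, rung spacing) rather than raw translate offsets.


A bench: a 1708×420 mm seat slab, 54 mm thick, top at z = 459 mm, on four 53×53 mm square legs flush with the seat corners and standing on z = 0.


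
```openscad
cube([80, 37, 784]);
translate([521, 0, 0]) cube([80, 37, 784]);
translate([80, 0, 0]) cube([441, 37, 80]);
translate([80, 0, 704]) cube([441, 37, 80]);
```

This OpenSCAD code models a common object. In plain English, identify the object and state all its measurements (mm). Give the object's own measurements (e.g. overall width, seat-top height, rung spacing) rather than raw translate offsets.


A rectangular picture frame lying in the x–z plane (depth along y). The opening is 441 mm wide (x) by 624 mm tall (z), surrounded by a border 80 mm wide on all four sides. The frame is 37 mm deep and is made of two full-height vertical stiles with two horizontal rails fitted between them.


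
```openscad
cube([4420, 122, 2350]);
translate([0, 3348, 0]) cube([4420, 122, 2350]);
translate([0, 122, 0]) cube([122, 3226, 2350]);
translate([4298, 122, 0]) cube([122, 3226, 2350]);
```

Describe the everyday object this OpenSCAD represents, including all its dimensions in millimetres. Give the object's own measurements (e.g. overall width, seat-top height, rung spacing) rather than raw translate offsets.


The wall frame of a small rectangular building: four walls, each 2350 mm tall and 122 mm thick, enclosing a footprint 4420 mm (x) by 3470 mm (y) outside-to-outside, with no floor or roof. The front and back walls (the −y and +y sides) span the full width; the two side walls fit between them.


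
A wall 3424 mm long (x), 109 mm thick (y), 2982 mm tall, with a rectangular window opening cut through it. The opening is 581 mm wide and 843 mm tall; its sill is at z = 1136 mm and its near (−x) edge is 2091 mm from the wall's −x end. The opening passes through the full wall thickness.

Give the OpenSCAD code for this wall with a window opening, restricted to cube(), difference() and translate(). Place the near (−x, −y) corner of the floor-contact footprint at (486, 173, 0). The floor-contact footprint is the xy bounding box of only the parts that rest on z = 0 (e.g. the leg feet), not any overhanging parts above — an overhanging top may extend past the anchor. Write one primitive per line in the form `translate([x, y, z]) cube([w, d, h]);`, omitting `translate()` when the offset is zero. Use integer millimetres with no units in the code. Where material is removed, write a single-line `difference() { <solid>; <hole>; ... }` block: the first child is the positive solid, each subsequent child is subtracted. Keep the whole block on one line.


difference() { translate([486, 173, 0]) cube([3424, 109, 2982]); translate([2577, 173, 1136]) cube([581, 109, 843]); }


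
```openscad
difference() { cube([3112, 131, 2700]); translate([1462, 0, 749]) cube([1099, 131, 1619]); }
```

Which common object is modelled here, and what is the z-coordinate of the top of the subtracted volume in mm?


A wall with a window opening. The window head height is 2368 mm.

A wall with a rectangular opening subtracted — a window. Sill at z = 749, opening 1619 mm tall, so the head is at 749 + 1619 = 2368 mm.


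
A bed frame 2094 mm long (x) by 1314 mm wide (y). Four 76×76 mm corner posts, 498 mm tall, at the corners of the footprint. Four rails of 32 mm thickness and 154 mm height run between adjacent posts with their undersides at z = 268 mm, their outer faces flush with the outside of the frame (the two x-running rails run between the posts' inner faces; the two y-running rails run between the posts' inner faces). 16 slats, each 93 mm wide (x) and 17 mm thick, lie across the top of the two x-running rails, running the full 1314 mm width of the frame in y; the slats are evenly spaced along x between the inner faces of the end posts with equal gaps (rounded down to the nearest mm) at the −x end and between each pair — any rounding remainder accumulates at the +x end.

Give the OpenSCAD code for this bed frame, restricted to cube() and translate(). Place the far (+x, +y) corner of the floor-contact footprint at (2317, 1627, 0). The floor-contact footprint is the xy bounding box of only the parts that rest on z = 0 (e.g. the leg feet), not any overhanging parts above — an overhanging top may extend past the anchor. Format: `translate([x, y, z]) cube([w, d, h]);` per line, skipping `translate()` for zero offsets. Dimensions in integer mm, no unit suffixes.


// slat z = rail_z + rail_h = 268 + 154 = 422
// slat gap = ⌊(1942 − 16·93) / 17⌋ = 26
translate([223, 313, 0]) cube([76, 76, 498]);
translate([223, 1551, 0]) cube([76, 76, 498]);
translate([2241, 313, 0]) cube([76, 76, 498]);
translate([2241, 1551, 0]) cube([76, 76, 498]);
translate([299, 313, 268]) cube([1942, 32, 154]);
translate([299, 1595, 268]) cube([1942, 32, 154]);
translate([223, 389, 268]) cube([32, 1162, 154]);
translate([2285, 389, 268]) cube([32, 1162, 154]);
translate([325, 313, 422]) cube([93, 1314, 17]);
translate([444, 313, 422]) cube([93, 1314, 17]);
translate([563, 313, 422]) cube([93, 1314, 17]);
translate([682, 313, 422]) cube([93, 1314, 17]);
translate([801, 313, 422]) cube([93, 1314, 17]);
translate([920, 313, 422]) cube([93, 1314, 17]);
translate([1039, 313, 422]) cube([93, 1314, 17]);
translate([1158, 313, 422]) cube([93, 1314, 17]);
translate([1277, 313, 422]) cube([93, 1314, 17]);
translate([1396, 313, 422]) cube([93, 1314, 17]);
translate([1515, 313, 422]) cube([93, 1314, 17]);
translate([1634, 313, 422]) cube([93, 1314, 17]);
translate([1753, 313, 422]) cube([93, 1314, 17]);
translate([1872, 313, 422]) cube([93, 1314, 17]);
translate([1991, 313, 422]) cube([93, 1314, 17]);
translate([2110, 313, 422]) cube([93, 1314, 17]);


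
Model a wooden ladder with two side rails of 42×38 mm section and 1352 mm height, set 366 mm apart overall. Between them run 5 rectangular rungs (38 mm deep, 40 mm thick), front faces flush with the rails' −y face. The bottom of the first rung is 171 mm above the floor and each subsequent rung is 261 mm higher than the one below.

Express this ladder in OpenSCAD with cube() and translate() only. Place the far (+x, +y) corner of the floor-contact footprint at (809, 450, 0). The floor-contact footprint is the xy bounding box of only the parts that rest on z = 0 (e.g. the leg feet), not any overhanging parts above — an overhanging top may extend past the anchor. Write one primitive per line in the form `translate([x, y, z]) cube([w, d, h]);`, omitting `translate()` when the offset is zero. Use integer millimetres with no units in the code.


translate([443, 412, 0]) cube([42, 38, 1352]);
translate([767, 412, 0]) cube([42, 38, 1352]);
translate([485, 412, 171]) cube([282, 38, 40]);
translate([485, 412, 432]) cube([282, 38, 40]);
translate([485, 412, 693]) cube([282, 38, 40]);
translate([485, 412, 954]) cube([282, 38, 40]);
translate([485, 412, 1215]) cube([282, 38, 40]);


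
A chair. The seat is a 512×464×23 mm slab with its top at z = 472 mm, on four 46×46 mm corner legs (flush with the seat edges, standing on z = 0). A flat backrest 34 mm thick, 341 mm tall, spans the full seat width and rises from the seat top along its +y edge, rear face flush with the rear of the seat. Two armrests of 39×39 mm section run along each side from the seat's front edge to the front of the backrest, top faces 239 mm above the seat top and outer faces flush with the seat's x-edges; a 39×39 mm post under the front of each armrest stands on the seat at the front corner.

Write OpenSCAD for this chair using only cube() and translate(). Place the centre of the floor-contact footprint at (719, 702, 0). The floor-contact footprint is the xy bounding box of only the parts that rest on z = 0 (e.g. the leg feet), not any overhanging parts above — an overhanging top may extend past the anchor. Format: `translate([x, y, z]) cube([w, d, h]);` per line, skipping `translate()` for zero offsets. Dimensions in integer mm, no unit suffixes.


translate([463, 470, 449]) cube([512, 464, 23]);
translate([463, 470, 0]) cube([46, 46, 449]);
translate([929, 470, 0]) cube([46, 46, 449]);
translate([463, 888, 0]) cube([46, 46, 449]);
translate([929, 888, 0]) cube([46, 46, 449]);
translate([463, 900, 472]) cube([512, 34, 341]);
translate([463, 470, 672]) cube([39, 430, 39]);
translate([936, 470, 672]) cube([39, 430, 39]);
translate([463, 470, 472]) cube([39, 39, 200]);
translate([936, 470, 472]) cube([39, 39, 200]);


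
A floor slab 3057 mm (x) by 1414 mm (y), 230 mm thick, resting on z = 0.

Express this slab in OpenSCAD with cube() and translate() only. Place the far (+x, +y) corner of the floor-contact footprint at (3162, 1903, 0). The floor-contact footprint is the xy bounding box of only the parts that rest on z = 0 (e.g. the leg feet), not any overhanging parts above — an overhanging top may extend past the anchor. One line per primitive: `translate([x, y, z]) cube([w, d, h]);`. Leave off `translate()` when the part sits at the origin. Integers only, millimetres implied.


translate([105, 489, 0]) cube([3057, 1414, 230]);


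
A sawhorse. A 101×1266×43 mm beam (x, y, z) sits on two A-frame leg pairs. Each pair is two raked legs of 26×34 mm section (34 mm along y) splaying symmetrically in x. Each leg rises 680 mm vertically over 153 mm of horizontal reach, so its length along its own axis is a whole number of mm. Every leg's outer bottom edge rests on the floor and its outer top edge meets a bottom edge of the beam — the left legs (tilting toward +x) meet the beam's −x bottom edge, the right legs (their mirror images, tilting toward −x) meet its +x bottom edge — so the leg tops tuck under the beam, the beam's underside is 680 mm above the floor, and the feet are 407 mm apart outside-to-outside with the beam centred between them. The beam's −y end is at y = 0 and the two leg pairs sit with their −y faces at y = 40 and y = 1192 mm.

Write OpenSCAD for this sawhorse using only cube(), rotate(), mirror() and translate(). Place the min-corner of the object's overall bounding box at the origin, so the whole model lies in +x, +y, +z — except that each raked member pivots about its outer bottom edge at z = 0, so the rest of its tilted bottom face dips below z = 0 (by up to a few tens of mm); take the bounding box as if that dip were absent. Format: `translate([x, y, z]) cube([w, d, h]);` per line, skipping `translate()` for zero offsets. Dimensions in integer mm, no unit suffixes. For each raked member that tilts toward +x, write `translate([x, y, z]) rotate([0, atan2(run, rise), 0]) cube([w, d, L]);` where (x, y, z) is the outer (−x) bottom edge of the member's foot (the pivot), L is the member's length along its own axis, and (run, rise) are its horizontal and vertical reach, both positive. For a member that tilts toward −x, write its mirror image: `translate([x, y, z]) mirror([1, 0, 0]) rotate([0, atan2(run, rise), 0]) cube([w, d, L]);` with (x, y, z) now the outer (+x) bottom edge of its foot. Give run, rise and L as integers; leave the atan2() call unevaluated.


// leg length = √(153² + 680²) = 697
// right-leg outer foot x = 2·153 + 101 = 407
// beam min-corner = (153, 0, 680)
translate([153, 0, 680]) cube([101, 1266, 43]);
translate([0, 40, 0]) rotate([0, atan2(153, 680), 0]) cube([26, 34, 697]);
translate([407, 40, 0]) mirror([1, 0, 0]) rotate([0, atan2(153, 680), 0]) cube([26, 34, 697]);
translate([0, 1192, 0]) rotate([0, atan2(153, 680), 0]) cube([26, 34, 697]);
translate([407, 1192, 0]) mirror([1, 0, 0]) rotate([0, atan2(153, 680), 0]) cube([26, 34, 697]);


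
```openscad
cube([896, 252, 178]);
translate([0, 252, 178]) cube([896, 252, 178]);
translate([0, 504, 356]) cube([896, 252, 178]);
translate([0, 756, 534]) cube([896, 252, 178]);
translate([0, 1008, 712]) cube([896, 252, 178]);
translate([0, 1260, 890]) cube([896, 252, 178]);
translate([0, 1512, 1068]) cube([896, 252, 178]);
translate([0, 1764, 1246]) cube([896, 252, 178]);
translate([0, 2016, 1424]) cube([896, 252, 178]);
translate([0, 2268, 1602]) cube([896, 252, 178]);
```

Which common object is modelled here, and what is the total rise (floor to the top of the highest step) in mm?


A staircase. The total rise is 1780 mm.

10 identical blocks, each offset up and back from the previous — a staircase. Each step is 178 mm tall and there are 10 of them, so the total rise is 10 × 178 = 1780 mm.


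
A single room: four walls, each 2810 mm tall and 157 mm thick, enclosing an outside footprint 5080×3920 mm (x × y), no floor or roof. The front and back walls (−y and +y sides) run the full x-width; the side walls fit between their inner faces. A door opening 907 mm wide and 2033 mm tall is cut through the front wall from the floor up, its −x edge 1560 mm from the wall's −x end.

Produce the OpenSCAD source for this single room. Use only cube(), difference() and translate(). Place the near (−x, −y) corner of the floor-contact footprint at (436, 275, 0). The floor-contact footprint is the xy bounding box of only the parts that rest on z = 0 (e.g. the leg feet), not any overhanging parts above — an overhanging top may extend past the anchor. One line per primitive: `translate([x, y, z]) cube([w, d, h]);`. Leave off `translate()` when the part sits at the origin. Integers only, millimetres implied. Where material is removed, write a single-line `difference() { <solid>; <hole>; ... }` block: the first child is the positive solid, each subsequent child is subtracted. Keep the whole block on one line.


difference() { translate([436, 275, 0]) cube([5080, 157, 2810]); translate([1996, 275, 0]) cube([907, 157, 2033]); }
translate([436, 4038, 0]) cube([5080, 157, 2810]);
translate([436, 432, 0]) cube([157, 3606, 2810]);
translate([5359, 432, 0]) cube([157, 3606, 2810]);


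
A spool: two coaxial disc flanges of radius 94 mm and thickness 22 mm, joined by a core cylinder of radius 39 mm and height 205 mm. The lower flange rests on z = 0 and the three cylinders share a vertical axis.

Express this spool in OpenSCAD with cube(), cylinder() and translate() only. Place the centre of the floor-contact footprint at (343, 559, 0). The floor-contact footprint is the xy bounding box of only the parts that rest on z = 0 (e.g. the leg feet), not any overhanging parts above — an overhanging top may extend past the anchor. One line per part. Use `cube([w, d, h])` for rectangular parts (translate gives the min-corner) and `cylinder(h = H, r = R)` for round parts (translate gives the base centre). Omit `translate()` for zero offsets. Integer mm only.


translate([343, 559, 0]) cylinder(h = 22, r = 94);
translate([343, 559, 22]) cylinder(h = 205, r = 39);
translate([343, 559, 227]) cylinder(h = 22, r = 94);
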